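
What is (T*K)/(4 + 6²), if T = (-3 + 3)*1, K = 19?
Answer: 0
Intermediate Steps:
T = 0 (T = 0*1 = 0)
(T*K)/(4 + 6²) = (0*19)/(4 + 6²) = 0/(4 + 36) = 0/40 = 0*(1/40) = 0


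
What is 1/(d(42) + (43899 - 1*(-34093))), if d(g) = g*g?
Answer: 1/79756 ≈ 1.2538e-5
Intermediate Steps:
d(g) = g**2
1/(d(42) + (43899 - 1*(-34093))) = 1/(42**2 + (43899 - 1*(-34093))) = 1/(1764 + (43899 + 34093)) = 1/(1764 + 77992) = 1/79756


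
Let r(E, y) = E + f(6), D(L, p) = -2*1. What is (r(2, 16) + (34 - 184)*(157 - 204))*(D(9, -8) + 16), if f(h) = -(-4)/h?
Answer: 296212/3 ≈ 98737.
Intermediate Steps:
D(L, p) = -2
f(h) = 4/h
r(E, y) = ⅔ + E (r(E, y) = E + 4/6 = E + 4*(⅙) = E + ⅔ = ⅔ + E)
(r(2, 16) + (34 - 184)*(157 - 204))*(D(9, -8) + 16) = ((⅔ + 2) + (34 - 184)*(157 - 204))*(-2 + 16) = (8/3 - 150*(-47))*14 = (8/3 + 7050)*14 = (21158/3)*14 = 296212/3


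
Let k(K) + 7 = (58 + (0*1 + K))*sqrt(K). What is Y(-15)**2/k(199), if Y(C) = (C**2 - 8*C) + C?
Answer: 11550/199147 + 424050*sqrt(199)/199147 ≈ 30.096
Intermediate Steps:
Y(C) = C**2 - 7*C
k(K) = -7 + sqrt(K)*(58 + K) (k(K) = -7 + (58 + (0*1 + K))*sqrt(K) = -7 + (58 + (0 + K))*sqrt(K) = -7 + (58 + K)*sqrt(K) = -7 + sqrt(K)*(58 + K))
Y(-15)**2/k(199) = (-15*(-7 - 15))**2/(-7 + 199**(3/2) + 58*sqrt(199)) = (-15*(-22))**2/(-7 + 199*sqrt(199) + 58*sqrt(199)) = 330**2/(-7 + 257*sqrt(199)) = 108900/(-7 + 257*sqrt(199))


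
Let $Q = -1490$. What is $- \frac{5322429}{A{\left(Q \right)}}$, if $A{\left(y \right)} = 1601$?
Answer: $- \frac{5322429}{1601} \approx -3324.4$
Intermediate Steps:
$- \frac{5322429}{A{\left(Q \right)}} = - \frac{5322429}{1601}$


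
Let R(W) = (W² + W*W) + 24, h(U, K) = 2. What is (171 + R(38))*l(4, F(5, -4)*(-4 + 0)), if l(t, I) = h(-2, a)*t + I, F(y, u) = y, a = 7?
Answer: -36996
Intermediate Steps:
R(W) = 24 + 2*W² (R(W) = (W² + W²) + 24 = 2*W² + 24 = 24 + 2*W²)
l(t, I) = I + 2*t (l(t, I) = 2*t + I = I + 2*t)
(171 + R(38))*l(4, F(5, -4)*(-4 + 0)) = (171 + (24 + 2*38²))*(5*(-4 + 0) + 2*4) = (171 + (24 + 2*1444))*(5*(-4) + 8) = (171 + (24 + 2888))*(-20 + 8) = (171 + 2912)*(-12) = 3083*(-12) = -36996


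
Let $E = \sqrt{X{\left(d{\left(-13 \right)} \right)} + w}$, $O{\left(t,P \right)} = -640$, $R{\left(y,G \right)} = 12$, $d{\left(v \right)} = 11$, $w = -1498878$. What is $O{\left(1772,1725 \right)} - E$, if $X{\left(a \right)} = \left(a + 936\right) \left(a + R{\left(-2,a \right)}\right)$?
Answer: $-640 - i \sqrt{1477097} \approx -640.0 - 1215.4 i$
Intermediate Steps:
$X{\left(a \right)} = \left(12 + a\right) \left(936 + a\right)$ ($X{\left(a \right)} = \left(a + 936\right) \left(a + 12\right) = \left(936 + a\right) \left(12 + a\right) = \left(12 + a\right) \left(936 + a\right)$)
$E = i \sqrt{1477097}$ ($E = \sqrt{\left(11232 + 11^{2} + 948 \cdot 11\right) - 1498878} = \sqrt{\left(11232 + 121 + 10428\right) - 1498878} = \sqrt{21781 - 1498878} = \sqrt{-1477097} = i \sqrt{1477097} \approx 1215.4 i$)
$O{\left(1772,1725 \right)} - E = -640 - i \sqrt{1477097}$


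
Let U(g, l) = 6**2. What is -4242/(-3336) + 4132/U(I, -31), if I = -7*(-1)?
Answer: 580711/5004 ≈ 116.05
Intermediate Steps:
I = 7
U(g, l) = 36
-4242/(-3336) + 4132/U(I, -31) = -4242/(-3336) + 4132/36 = -4242*(-1/3336) + 4132*(1/36) = 707/556 + 1033/9 = 580711/5004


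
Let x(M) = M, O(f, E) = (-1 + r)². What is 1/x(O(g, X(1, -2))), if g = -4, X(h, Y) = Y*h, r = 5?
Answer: 1/16 ≈ 0.062500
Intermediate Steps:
O(f, E) = 16 (O(f, E) = (-1 + 5)² = 4² = 16)
1/x(O(g, X(1, -2))) = 1/16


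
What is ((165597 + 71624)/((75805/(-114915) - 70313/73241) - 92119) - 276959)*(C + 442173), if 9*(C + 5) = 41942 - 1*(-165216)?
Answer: -179806788408184171451193820/1395598013432433 ≈ -1.2884e+11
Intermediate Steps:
C = 207113/9 (C = -5 + (41942 - 1*(-165216))/9 = -5 + (41942 + 165216)/9 = -5 + (⅑)*207158 = -5 + 207158/9 = 207113/9 ≈ 23013.)
((165597 + 71624)/((75805/(-114915) - 70313/73241) - 92119) - 276959)*(C + 442173) = ((165597 + 71624)/((75805/(-114915) - 70313/73241) - 92119) - 276959)*(207113/9 + 442173) = (237221/((75805*(-1/114915) - 70313*1/73241) - 92119) - 276959)*(4186670/9) = (237221/((-15161/22983 - 70313/73241) - 92119) - 276959)*(4186670/9) = (237221/(-2726410480/1683297903 - 92119) - 276959)*(4186670/9) = (237221/(-155066445936937/1683297903) - 276959)*(4186670/9) = (237221*(-1683297903/155066445936937) - 276959)*(4186670/9) = (-399313611847563/155066445936937 - 276959)*(4186670/9) = -42947447113859982146/155066445936937*4186670/9 = -179806788408184171451193820/1395598013432433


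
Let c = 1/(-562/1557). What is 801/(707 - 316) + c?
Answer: -158625/219742 ≈ -0.72187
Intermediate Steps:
c = -1557/562 (c = 1/(-562*1/1557) = 1/(-562/1557) = -1557/562 ≈ -2.7705)
801/(707 - 316) + c = 801/(707 - 316) - 1557/562 = 801/391 - 1557/562 = -158625/219742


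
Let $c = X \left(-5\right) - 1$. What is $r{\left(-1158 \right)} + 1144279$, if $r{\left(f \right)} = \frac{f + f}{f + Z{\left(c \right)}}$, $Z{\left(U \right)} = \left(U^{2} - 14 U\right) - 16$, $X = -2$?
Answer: $\frac{1394878417}{1219} \approx 1.1443 \cdot 10^{6}$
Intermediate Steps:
$c = 9$ ($c = \left(-2\right) \left(-5\right) - 1 = 10 - 1 = 9$)
$Z{\left(U \right)} = -16 + U^{2} - 14 U$
$r{\left(f \right)} = \frac{2 f}{-61 + f}$ ($r{\left(f \right)} = \frac{f + f}{f - \left(142 - 81\right)} = \frac{2 f}{f - 61} = \frac{2 f}{-61 + f}$)
$r{\left(-1158 \right)} + 1144279 = 2 \left(-1158\right) \frac{1}{-61 - 1158} + 1144279 = 2 \left(-1158\right) \frac{1}{-1219} + 1144279 = 2 \left(-1158\right) \left(- \frac{1}{1219}\right) + 1144279 = \frac{2316}{1219} + 1144279 = \frac{1394878417}{1219}$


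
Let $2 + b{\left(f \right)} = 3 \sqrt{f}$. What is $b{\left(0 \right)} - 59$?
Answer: $-61$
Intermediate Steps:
$b{\left(f \right)} = -2 + 3 \sqrt{f}$
$b{\left(0 \right)} - 59 = \left(-2 + 3 \sqrt{0}\right) - 59 = \left(-2 + 3 \cdot 0\right) - 59 = \left(-2 + 0\right) - 59 = -2 - 59 = -61$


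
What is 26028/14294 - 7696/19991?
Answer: 205159562/142875677 ≈ 1.4359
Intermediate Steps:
26028/14294 - 7696/19991 = 26028*(1/14294) - 7696*1/19991 = 13014/7147 - 7696/19991 = 205159562/142875677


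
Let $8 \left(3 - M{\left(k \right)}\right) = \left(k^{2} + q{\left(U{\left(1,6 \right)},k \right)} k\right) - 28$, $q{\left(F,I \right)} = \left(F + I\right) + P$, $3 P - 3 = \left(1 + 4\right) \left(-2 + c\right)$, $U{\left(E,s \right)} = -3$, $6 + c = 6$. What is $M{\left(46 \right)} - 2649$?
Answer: $- \frac{18845}{6} \approx -3140.8$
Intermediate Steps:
$c = 0$ ($c = -6 + 6 = 0$)
$P = - \frac{7}{3}$ ($P = 1 + \frac{\left(1 + 4\right) \left(-2 + 0\right)}{3} = 1 + \frac{5 \left(-2\right)}{3} = 1 + \frac{1}{3} \left(-10\right) = 1 - \frac{10}{3} = - \frac{7}{3} \approx -2.3333$)
$q{\left(F,I \right)} = - \frac{7}{3} + F + I$ ($q{\left(F,I \right)} = \left(F + I\right) - \frac{7}{3} = - \frac{7}{3} + F + I$)
$M{\left(k \right)} = \frac{13}{2} - \frac{k^{2}}{8} - \frac{k \left(- \frac{16}{3} + k\right)}{8}$ ($M{\left(k \right)} = 3 - \frac{\left(k^{2} + \left(- \frac{7}{3} - 3 + k\right) k\right) - 28}{8} = 3 - \frac{\left(k^{2} + \left(- \frac{16}{3} + k\right) k\right) - 28}{8} = 3 - \frac{\left(k^{2} + k \left(- \frac{16}{3} + k\right)\right) - 28}{8} = 3 - \frac{-28 + k^{2} + k \left(- \frac{16}{3} + k\right)}{8} = 3 - \left(- \frac{7}{2} + \frac{k^{2}}{8} + \frac{k \left(- \frac{16}{3} + k\right)}{8}\right) = \frac{13}{2} - \frac{k^{2}}{8} - \frac{k \left(- \frac{16}{3} + k\right)}{8}$)
$M{\left(46 \right)} - 2649 = \left(\frac{13}{2} - \frac{46^{2}}{4} + \frac{2}{3} \cdot 46\right) - 2649 = \left(\frac{13}{2} - 529 + \frac{92}{3}\right) - 2649 = - \frac{2951}{6} - 2649 = - \frac{18845}{6}$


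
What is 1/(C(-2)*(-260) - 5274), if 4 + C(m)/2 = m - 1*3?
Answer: -1/594 ≈ -0.0016835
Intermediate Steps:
C(m) = -14 + 2*m (C(m) = -8 + 2*(m - 1*3) = -8 + 2*(m - 3) = -8 + 2*(-3 + m) = -8 + (-6 + 2*m) = -14 + 2*m)
1/(C(-2)*(-260) - 5274) = 1/((-14 + 2*(-2))*(-260) - 5274) = 1/((-14 - 4)*(-260) - 5274) = 1/(-18*(-260) - 5274) = 1/(4680 - 5274) = 1/(-594) = -1/594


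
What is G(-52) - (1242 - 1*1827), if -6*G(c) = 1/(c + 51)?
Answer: 3511/6 ≈ 585.17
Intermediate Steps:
G(c) = -1/(6*(51 + c)) (G(c) = -1/(6*(c + 51)) = -1/(6*(51 + c)))
G(-52) - (1242 - 1*1827) = -1/(306 + 6*(-52)) - (1242 - 1*1827) = -1/(306 - 312) - (1242 - 1827) = -1/(-6) - 1*(-585) = -1*(-⅙) + 585 = ⅙ + 585 = 3511/6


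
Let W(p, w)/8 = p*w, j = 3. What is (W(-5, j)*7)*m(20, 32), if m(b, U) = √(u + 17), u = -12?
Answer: -840*√5 ≈ -1878.3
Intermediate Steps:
W(p, w) = 8*p*w (W(p, w) = 8*(p*w) = 8*p*w)
m(b, U) = √5 (m(b, U) = √(-12 + 17) = √5)
(W(-5, j)*7)*m(20, 32) = ((8*(-5)*3)*7)*√5 = (-120*7)*√5 = -840*√5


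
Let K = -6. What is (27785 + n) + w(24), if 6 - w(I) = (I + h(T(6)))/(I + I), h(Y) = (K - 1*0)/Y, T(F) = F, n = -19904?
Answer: 378553/48 ≈ 7886.5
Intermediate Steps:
h(Y) = -6/Y (h(Y) = (-6 - 1*0)/Y = (-6 + 0)/Y = -6/Y)
w(I) = 6 - (-1 + I)/(2*I) (w(I) = 6 - (I - 6/6)/(I + I) = 6 - (I - 6*⅙)/(2*I) = 6 - (I - 1)*1/(2*I) = 6 - (-1 + I)*1/(2*I) = 6 - (-1 + I)/(2*I))
(27785 + n) + w(24) = (27785 - 19904) + (½)*(1 + 11*24)/24 = 7881 + (½)*(1/24)*(1 + 264) = 7881 + (½)*(1/24)*265 = 7881 + 265/48 = 378553/48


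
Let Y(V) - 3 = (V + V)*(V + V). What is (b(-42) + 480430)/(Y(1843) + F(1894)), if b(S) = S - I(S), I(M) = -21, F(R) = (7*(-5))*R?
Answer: 480409/13520309 ≈ 0.035532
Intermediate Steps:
F(R) = -35*R
Y(V) = 3 + 4*V**2 (Y(V) = 3 + (V + V)*(V + V) = 3 + (2*V)*(2*V) = 3 + 4*V**2)
b(S) = 21 + S (b(S) = S - 1*(-21) = S + 21 = 21 + S)
(b(-42) + 480430)/(Y(1843) + F(1894)) = ((21 - 42) + 480430)/((3 + 4*1843**2) - 35*1894) = (-21 + 480430)/((3 + 4*3396649) - 66290) = 480409/((3 + 13586596) - 66290) = 480409/(13586599 - 66290) = 480409/13520309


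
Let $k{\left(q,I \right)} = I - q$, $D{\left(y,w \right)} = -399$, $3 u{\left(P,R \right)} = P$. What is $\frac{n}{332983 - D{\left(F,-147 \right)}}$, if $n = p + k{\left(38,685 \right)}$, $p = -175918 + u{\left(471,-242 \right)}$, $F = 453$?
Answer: $- \frac{87557}{166691} \approx -0.52527$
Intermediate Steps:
$u{\left(P,R \right)} = \frac{P}{3}$
$p = -175761$ ($p = -175918 + \frac{1}{3} \cdot 471 = -175918 + 157 = -175761$)
$n = -175114$ ($n = -175761 + \left(685 - 38\right) = -175761 + 647 = -175114$)
$\frac{n}{332983 - D{\left(F,-147 \right)}} = - \frac{175114}{332983 - -399} = - \frac{175114}{332983 + 399} = - \frac{175114}{333382} = \left(-175114\right) \frac{1}{333382} = - \frac{87557}{166691}$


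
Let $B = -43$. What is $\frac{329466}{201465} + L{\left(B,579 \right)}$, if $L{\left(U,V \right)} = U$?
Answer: $- \frac{2777843}{67155} \approx -41.365$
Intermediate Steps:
$\frac{329466}{201465} + L{\left(B,579 \right)} = \frac{329466}{201465} - 43 = 329466 \cdot \frac{1}{201465} - 43 = \frac{109822}{67155} - 43 = - \frac{2777843}{67155}$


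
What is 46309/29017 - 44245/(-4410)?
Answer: 297615971/25592994 ≈ 11.629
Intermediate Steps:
46309/29017 - 44245/(-4410) = 46309*(1/29017) - 44245*(-1/4410) = 46309/29017 + 8849/882 = 297615971/25592994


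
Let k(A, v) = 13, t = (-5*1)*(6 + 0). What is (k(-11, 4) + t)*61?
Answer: -1037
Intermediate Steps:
t = -30 (t = -5*6 = -30)
(k(-11, 4) + t)*61 = (13 - 30)*61 = -17*61 = -1037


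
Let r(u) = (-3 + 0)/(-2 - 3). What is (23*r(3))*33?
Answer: 2277/5 ≈ 455.40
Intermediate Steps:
r(u) = ⅗ (r(u) = -3/(-5) = -3*(-⅕) = ⅗)
(23*r(3))*33 = (23*(⅗))*33 = (69/5)*33 = 2277/5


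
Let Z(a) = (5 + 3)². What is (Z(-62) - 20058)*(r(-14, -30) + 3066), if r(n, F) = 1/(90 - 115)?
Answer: -1532520106/25 ≈ -6.1301e+7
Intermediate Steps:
r(n, F) = -1/25 (r(n, F) = 1/(-25) = -1/25)
Z(a) = 64 (Z(a) = 8² = 64)
(Z(-62) - 20058)*(r(-14, -30) + 3066) = (64 - 20058)*(-1/25 + 3066) = -19994*76649/25 = -1532520106/25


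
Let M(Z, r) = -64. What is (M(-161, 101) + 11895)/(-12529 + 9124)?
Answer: -11831/3405 ≈ -3.4746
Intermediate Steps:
(M(-161, 101) + 11895)/(-12529 + 9124) = (-64 + 11895)/(-12529 + 9124) = 11831/(-3405) = 11831*(-1/3405) = -11831/3405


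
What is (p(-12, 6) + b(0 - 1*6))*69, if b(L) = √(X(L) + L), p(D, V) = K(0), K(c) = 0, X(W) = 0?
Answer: 69*I*√6 ≈ 169.01*I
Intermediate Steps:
p(D, V) = 0
b(L) = √L (b(L) = √(0 + L) = √L)
(p(-12, 6) + b(0 - 1*6))*69 = (0 + √(0 - 1*6))*69 = (0 + √(0 - 6))*69 = (0 + √(-6))*69 = (0 + I*√6)*69 = (I*√6)*69 = 69*I*√6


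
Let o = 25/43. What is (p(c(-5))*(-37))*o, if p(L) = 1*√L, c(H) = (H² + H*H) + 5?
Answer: -925*√55/43 ≈ -159.53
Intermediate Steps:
c(H) = 5 + 2*H² (c(H) = (H² + H²) + 5 = 2*H² + 5 = 5 + 2*H²)
p(L) = √L
o = 25/43 (o = 25*(1/43) = 25/43 ≈ 0.58140)
(p(c(-5))*(-37))*o = (√(5 + 2*(-5)²)*(-37))*(25/43) = (√(5 + 2*25)*(-37))*(25/43) = (√(5 + 50)*(-37))*(25/43) = (√55*(-37))*(25/43) = -37*√55*(25/43) = -925*√55/43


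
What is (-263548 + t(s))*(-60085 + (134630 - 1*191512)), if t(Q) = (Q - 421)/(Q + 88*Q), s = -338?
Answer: 927320245053159/30082 ≈ 3.0826e+10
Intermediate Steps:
t(Q) = (-421 + Q)/(89*Q) (t(Q) = (-421 + Q)/((89*Q)) = (-421 + Q)*(1/(89*Q)) = (-421 + Q)/(89*Q))
(-263548 + t(s))*(-60085 + (134630 - 1*191512)) = (-263548 + (1/89)*(-421 - 338)/(-338))*(-60085 + (134630 - 1*191512)) = (-263548 + (1/89)*(-1/338)*(-759))*(-60085 + (134630 - 191512)) = (-263548 + 759/30082)*(-60085 - 56882) = -7928050177/30082*(-116967) = 927320245053159/30082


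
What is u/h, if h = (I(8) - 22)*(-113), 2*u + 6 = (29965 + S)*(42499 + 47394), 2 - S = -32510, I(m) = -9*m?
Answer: 5616244955/21244 ≈ 2.6437e+5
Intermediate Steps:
S = 32512 (S = 2 - 1*(-32510) = 2 + 32510 = 32512)
u = 5616244955/2 (u = -3 + ((29965 + 32512)*(42499 + 47394))/2 = -3 + (62477*89893)/2 = -3 + (1/2)*5616244961 = -3 + 5616244961/2 = 5616244955/2 ≈ 2.8081e+9)
h = 10622 (h = (-9*8 - 22)*(-113) = (-72 - 22)*(-113) = -94*(-113) = 10622)
u/h = (5616244955/2)/10622 = (5616244955/2)*(1/10622) = 5616244955/21244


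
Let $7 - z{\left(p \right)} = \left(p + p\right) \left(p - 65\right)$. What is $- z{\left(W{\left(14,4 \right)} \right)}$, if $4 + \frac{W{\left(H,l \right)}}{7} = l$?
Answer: $-7$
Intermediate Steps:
$W{\left(H,l \right)} = -28 + 7 l$
$z{\left(p \right)} = 7 - 2 p \left(-65 + p\right)$ ($z{\left(p \right)} = 7 - \left(p + p\right) \left(p - 65\right) = 7 - 2 p \left(-65 + p\right)$)
$- z{\left(W{\left(14,4 \right)} \right)} = - (7 - 2 \left(-28 + 7 \cdot 4\right)^{2} + 130 \left(-28 + 7 \cdot 4\right)) = - (7 - 2 \left(-28 + 28\right)^{2} + 130 \left(-28 + 28\right)) = - (7 - 2 \cdot 0^{2} + 130 \cdot 0) = - (7 - 0 + 0) = - (7 + 0 + 0) = \left(-1\right) 7 = -7$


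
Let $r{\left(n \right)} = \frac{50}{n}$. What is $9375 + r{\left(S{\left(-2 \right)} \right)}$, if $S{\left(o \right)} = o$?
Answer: $9350$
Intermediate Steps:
$9375 + r{\left(S{\left(-2 \right)} \right)} = 9375 + \frac{50}{-2} = 9375 + 50 \left(- \frac{1}{2}\right) = 9375 - 25 = 9350$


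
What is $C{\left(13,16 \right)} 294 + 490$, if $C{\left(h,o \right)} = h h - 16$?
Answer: $45472$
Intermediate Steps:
$C{\left(h,o \right)} = -16 + h^{2}$ ($C{\left(h,o \right)} = h^{2} - 16 = -16 + h^{2}$)
$C{\left(13,16 \right)} 294 + 490 = \left(-16 + 13^{2}\right) 294 + 490 = \left(-16 + 169\right) 294 + 490 = 153 \cdot 294 + 490 = 44982 + 490 = 45472$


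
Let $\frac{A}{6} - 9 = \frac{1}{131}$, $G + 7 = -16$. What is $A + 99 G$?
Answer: $- \frac{291207}{131} \approx -2223.0$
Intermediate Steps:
$G = -23$ ($G = -7 - 16 = -23$)
$A = \frac{7080}{131}$ ($A = 54 + \frac{6}{131} = \frac{7080}{131} \approx 54.046$)
$A + 99 G = \frac{7080}{131} + 99 \left(-23\right) = \frac{7080}{131} - 2277 = - \frac{291207}{131}$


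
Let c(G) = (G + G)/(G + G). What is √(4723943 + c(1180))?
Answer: 2*√1180986 ≈ 2173.5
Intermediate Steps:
c(G) = 1 (c(G) = (2*G)/((2*G)) = (2*G)*(1/(2*G)) = 1)
√(4723943 + c(1180)) = √(4723943 + 1) = √4723944 = 2*√1180986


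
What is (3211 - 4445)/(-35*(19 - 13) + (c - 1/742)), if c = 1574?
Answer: -915628/1012087 ≈ -0.90469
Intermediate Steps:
(3211 - 4445)/(-35*(19 - 13) + (c - 1/742)) = (3211 - 4445)/(-35*(19 - 13) + (1574 - 1/742)) = -1234/(-35*6 + (1574 - 1*1/742)) = -1234/(-210 + (1574 - 1/742)) = -1234/(-210 + 1167907/742) = -1234/1012087/742 = -1234*742/1012087 = -915628/1012087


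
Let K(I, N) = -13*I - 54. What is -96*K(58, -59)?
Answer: 77568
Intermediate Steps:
K(I, N) = -54 - 13*I
-96*K(58, -59) = -96*(-54 - 13*58) = -96*(-54 - 754) = -96*(-808) = 77568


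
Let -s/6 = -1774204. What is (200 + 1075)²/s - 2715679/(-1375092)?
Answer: 2595366266633/1219846863384 ≈ 2.1276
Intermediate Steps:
s = 10645224 (s = -6*(-1774204) = 10645224)
(200 + 1075)²/s - 2715679/(-1375092) = (200 + 1075)²/10645224 - 2715679/(-1375092) = 1275²*(1/10645224) - 2715679*(-1/1375092) = 1625625*(1/10645224) + 2715679/1375092 = 541875/3548408 + 2715679/1375092 = 2595366266633/1219846863384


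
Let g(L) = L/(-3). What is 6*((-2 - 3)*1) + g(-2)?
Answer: -88/3 ≈ -29.333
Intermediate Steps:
g(L) = -L/3 (g(L) = L*(-1/3) = -L/3)
6*((-2 - 3)*1) + g(-2) = 6*((-2 - 3)*1) - 1/3*(-2) = 6*(-5*1) + 2/3 = 6*(-5) + 2/3 = -30 + 2/3 = -88/3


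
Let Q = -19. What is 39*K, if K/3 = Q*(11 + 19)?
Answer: -66690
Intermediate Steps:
K = -1710 (K = 3*(-19*(11 + 19)) = 3*(-19*30) = 3*(-570) = -1710)
39*K = 39*(-1710) = -66690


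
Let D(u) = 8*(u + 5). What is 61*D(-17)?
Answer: -5856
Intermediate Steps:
D(u) = 40 + 8*u (D(u) = 8*(5 + u) = 40 + 8*u)
61*D(-17) = 61*(40 + 8*(-17)) = 61*(40 - 136) = 61*(-96) = -5856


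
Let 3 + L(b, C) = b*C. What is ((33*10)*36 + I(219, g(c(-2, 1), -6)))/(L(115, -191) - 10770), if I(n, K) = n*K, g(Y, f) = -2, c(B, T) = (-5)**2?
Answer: -5721/16369 ≈ -0.34950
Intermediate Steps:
L(b, C) = -3 + C*b (L(b, C) = -3 + b*C = -3 + C*b)
c(B, T) = 25
I(n, K) = K*n
((33*10)*36 + I(219, g(c(-2, 1), -6)))/(L(115, -191) - 10770) = ((33*10)*36 - 2*219)/((-3 - 191*115) - 10770) = (330*36 - 438)/((-3 - 21965) - 10770) = (11880 - 438)/(-21968 - 10770) = 11442/(-32738) = 11442*(-1/32738) = -5721/16369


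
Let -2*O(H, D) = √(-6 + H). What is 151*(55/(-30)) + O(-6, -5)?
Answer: -1661/6 - I*√3 ≈ -276.83 - 1.732*I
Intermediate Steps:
O(H, D) = -√(-6 + H)/2
151*(55/(-30)) + O(-6, -5) = 151*(55/(-30)) - √(-6 - 6)/2 = 151*(55*(-1/30)) - I*√3 = 151*(-11/6) - I*√3 = -1661/6 - I*√3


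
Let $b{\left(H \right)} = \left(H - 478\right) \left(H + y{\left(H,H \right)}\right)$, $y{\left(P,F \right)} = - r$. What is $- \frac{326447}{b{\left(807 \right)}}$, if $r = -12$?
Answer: $- \frac{326447}{269451} \approx -1.2115$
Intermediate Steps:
$y{\left(P,F \right)} = 12$ ($y{\left(P,F \right)} = \left(-1\right) \left(-12\right) = 12$)
$b{\left(H \right)} = \left(-478 + H\right) \left(12 + H\right)$ ($b{\left(H \right)} = \left(H - 478\right) \left(H + 12\right) = \left(-478 + H\right) \left(12 + H\right)$)
$- \frac{326447}{b{\left(807 \right)}} = - \frac{326447}{-5736 + 807^{2} - 376062} = - \frac{326447}{-5736 + 651249 - 376062} = - \frac{326447}{269451}$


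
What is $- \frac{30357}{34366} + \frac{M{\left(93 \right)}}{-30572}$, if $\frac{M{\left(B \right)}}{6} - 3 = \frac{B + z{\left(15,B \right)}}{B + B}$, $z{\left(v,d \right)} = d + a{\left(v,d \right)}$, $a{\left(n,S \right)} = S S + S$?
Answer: $- \frac{117323775}{131329669} \approx -0.89335$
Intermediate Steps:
$a{\left(n,S \right)} = S + S^{2}$ ($a{\left(n,S \right)} = S^{2} + S = S + S^{2}$)
$z{\left(v,d \right)} = d + d \left(1 + d\right)$
$M{\left(B \right)} = 18 + \frac{3 \left(B + B \left(2 + B\right)\right)}{B}$ ($M{\left(B \right)} = 18 + 6 \frac{B + B \left(2 + B\right)}{B + B} = 18 + 6 \frac{B + B \left(2 + B\right)}{2 B} = 18 + \frac{3 \left(B + B \left(2 + B\right)\right)}{B}$)
$- \frac{30357}{34366} + \frac{M{\left(93 \right)}}{-30572} = - \frac{30357}{34366} + \frac{27 + 3 \cdot 93}{-30572} = \left(-30357\right) \frac{1}{34366} + \left(27 + 279\right) \left(- \frac{1}{30572}\right) = - \frac{30357}{34366} + 306 \left(- \frac{1}{30572}\right) = - \frac{30357}{34366} - \frac{153}{15286} = - \frac{117323775}{131329669}$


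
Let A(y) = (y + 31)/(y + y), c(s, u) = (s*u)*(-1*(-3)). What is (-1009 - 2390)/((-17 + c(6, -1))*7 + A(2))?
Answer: 13596/947 ≈ 14.357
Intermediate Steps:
c(s, u) = 3*s*u (c(s, u) = (s*u)*3 = 3*s*u)
A(y) = (31 + y)/(2*y) (A(y) = (31 + y)/((2*y)) = (31 + y)*(1/(2*y)) = (31 + y)/(2*y))
(-1009 - 2390)/((-17 + c(6, -1))*7 + A(2)) = (-1009 - 2390)/((-17 + 3*6*(-1))*7 + (½)*(31 + 2)/2) = -3399/((-17 - 18)*7 + (½)*(½)*33) = -3399/(-35*7 + 33/4) = -3399/(-245 + 33/4) = -3399/(-947/4) = -3399*(-4/947) = 13596/947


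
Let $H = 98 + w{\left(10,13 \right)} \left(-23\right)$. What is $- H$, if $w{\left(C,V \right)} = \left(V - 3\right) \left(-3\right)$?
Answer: $-788$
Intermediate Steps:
$w{\left(C,V \right)} = 9 - 3 V$ ($w{\left(C,V \right)} = \left(-3 + V\right) \left(-3\right) = 9 - 3 V$)
$H = 788$ ($H = 98 + \left(9 - 39\right) \left(-23\right) = 98 - -690 = 98 + 690 = 788$)
$- H = \left(-1\right) 788 = -788$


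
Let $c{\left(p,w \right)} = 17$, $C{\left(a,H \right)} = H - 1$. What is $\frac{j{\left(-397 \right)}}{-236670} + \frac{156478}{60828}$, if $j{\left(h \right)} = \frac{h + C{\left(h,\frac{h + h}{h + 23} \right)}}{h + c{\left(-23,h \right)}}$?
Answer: $\frac{219300545193299}{85249277143800} \approx 2.5725$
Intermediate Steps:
$C{\left(a,H \right)} = -1 + H$ ($C{\left(a,H \right)} = H - 1 = -1 + H$)
$j{\left(h \right)} = \frac{-1 + h + \frac{2 h}{23 + h}}{17 + h}$ ($j{\left(h \right)} = \frac{h - \left(1 - \frac{h + h}{h + 23}\right)}{h + 17} = \frac{h + \left(-1 + \frac{2 h}{23 + h}\right)}{17 + h} = \frac{-1 + h + \frac{2 h}{23 + h}}{17 + h}$)
$\frac{j{\left(-397 \right)}}{-236670} + \frac{156478}{60828} = \frac{\frac{1}{17 - 397} \frac{1}{23 - 397} \left(-23 - 397 - 397 \left(23 - 397\right)\right)}{-236670} + \frac{156478}{60828} = \frac{-23 - 397 - -148478}{\left(-380\right) \left(-374\right)} \left(- \frac{1}{236670}\right) + 156478 \cdot \frac{1}{60828} = \left(- \frac{1}{380}\right) \left(- \frac{1}{374}\right) \left(-23 - 397 + 148478\right) \left(- \frac{1}{236670}\right) + \frac{78239}{30414} = \left(- \frac{1}{380}\right) \left(- \frac{1}{374}\right) 148058 \left(- \frac{1}{236670}\right) + \frac{78239}{30414} = \frac{74029}{71060} \left(- \frac{1}{236670}\right) + \frac{78239}{30414} = - \frac{74029}{16817770200} + \frac{78239}{30414} = \frac{219300545193299}{85249277143800}$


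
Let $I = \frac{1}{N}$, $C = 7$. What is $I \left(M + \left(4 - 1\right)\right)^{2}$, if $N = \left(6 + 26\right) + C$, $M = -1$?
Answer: $\frac{4}{39} \approx 0.10256$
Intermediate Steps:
$N = 39$ ($N = \left(6 + 26\right) + 7 = 32 + 7 = 39$)
$I = \frac{1}{39} \approx 0.025641$
$I \left(M + \left(4 - 1\right)\right)^{2} = \frac{\left(-1 + \left(4 - 1\right)\right)^{2}}{39} = \frac{\left(-1 + 3\right)^{2}}{39} = \frac{2^{2}}{39} = \frac{1}{39} \cdot 4 = \frac{4}{39}$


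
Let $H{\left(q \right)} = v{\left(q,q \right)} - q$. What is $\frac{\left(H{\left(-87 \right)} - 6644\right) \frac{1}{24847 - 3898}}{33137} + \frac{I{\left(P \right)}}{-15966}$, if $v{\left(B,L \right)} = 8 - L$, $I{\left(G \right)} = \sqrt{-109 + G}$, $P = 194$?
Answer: $- \frac{2154}{231395671} - \frac{\sqrt{85}}{15966} \approx -0.00058676$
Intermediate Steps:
$H{\left(q \right)} = 8 - 2 q$ ($H{\left(q \right)} = \left(8 - q\right) - q = 8 - 2 q$)
$\frac{\left(H{\left(-87 \right)} - 6644\right) \frac{1}{24847 - 3898}}{33137} + \frac{I{\left(P \right)}}{-15966} = \frac{\left(\left(8 - -174\right) - 6644\right) \frac{1}{24847 - 3898}}{33137} + \frac{\sqrt{-109 + 194}}{-15966} = \frac{\left(8 + 174\right) - 6644}{20949} \cdot \frac{1}{33137} + \sqrt{85} \left(- \frac{1}{15966}\right) = \left(182 - 6644\right) \frac{1}{20949} \cdot \frac{1}{33137} - \frac{\sqrt{85}}{15966} = \left(-6462\right) \frac{1}{20949} \cdot \frac{1}{33137} - \frac{\sqrt{85}}{15966} = \left(- \frac{2154}{6983}\right) \frac{1}{33137} - \frac{\sqrt{85}}{15966} = - \frac{2154}{231395671} - \frac{\sqrt{85}}{15966}$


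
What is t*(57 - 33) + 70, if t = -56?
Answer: -1274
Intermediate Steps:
t*(57 - 33) + 70 = -56*(57 - 33) + 70 = -56*24 + 70 = -1344 + 70 = -1274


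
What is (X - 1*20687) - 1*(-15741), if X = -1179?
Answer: -6125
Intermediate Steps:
(X - 1*20687) - 1*(-15741) = (-1179 - 1*20687) - 1*(-15741) = (-1179 - 20687) + 15741 = -21866 + 15741 = -6125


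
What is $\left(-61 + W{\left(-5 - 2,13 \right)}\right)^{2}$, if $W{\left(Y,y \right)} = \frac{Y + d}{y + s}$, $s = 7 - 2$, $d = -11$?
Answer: $3844$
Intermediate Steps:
$s = 5$ ($s = 7 - 2 = 5$)
$W{\left(Y,y \right)} = \frac{-11 + Y}{5 + y}$ ($W{\left(Y,y \right)} = \frac{Y - 11}{y + 5} = \frac{-11 + Y}{5 + y}$)
$\left(-61 + W{\left(-5 - 2,13 \right)}\right)^{2} = \left(-61 + \frac{-11 - 7}{5 + 13}\right)^{2} = \left(-61 + \frac{-11 - 7}{18}\right)^{2} = \left(-61 + \frac{1}{18} \left(-18\right)\right)^{2} = \left(-61 - 1\right)^{2} = \left(-62\right)^{2} = 3844$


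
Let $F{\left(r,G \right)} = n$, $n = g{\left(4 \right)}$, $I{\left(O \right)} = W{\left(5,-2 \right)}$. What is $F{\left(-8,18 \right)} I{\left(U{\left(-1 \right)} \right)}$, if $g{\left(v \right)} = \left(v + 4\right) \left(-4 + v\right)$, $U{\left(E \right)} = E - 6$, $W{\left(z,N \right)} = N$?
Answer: $0$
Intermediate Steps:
$U{\left(E \right)} = -6 + E$ ($U{\left(E \right)} = E - 6 = -6 + E$)
$g{\left(v \right)} = \left(-4 + v\right) \left(4 + v\right)$ ($g{\left(v \right)} = \left(4 + v\right) \left(-4 + v\right) = \left(-4 + v\right) \left(4 + v\right)$)
$I{\left(O \right)} = -2$
$n = 0$ ($n = -16 + 4^{2} = -16 + 16 = 0$)
$F{\left(r,G \right)} = 0$
$F{\left(-8,18 \right)} I{\left(U{\left(-1 \right)} \right)} = 0 \left(-2\right) = 0$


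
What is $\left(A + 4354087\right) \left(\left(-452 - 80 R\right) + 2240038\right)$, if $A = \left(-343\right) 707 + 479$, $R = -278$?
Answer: $9300775530690$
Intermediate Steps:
$A = -242022$ ($A = -242501 + 479 = -242022$)
$\left(A + 4354087\right) \left(\left(-452 - 80 R\right) + 2240038\right) = \left(-242022 + 4354087\right) \left(\left(-452 - -22240\right) + 2240038\right) = 4112065 \left(\left(-452 + 22240\right) + 2240038\right) = 4112065 \left(21788 + 2240038\right) = 4112065 \cdot 2261826 = 9300775530690$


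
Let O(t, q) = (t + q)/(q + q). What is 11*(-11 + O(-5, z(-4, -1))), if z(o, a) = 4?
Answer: -979/8 ≈ -122.38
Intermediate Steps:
O(t, q) = (q + t)/(2*q) (O(t, q) = (q + t)/((2*q)) = (q + t)*(1/(2*q)) = (q + t)/(2*q))
11*(-11 + O(-5, z(-4, -1))) = 11*(-11 + (½)*(4 - 5)/4) = 11*(-11 + (½)*(¼)*(-1)) = 11*(-11 - ⅛) = 11*(-89/8) = -979/8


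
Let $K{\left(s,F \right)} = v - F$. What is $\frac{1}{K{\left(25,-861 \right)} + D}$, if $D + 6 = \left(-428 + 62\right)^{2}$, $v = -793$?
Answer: $\frac{1}{134018} \approx 7.4617 \cdot 10^{-6}$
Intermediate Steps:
$D = 133950$ ($D = -6 + \left(-428 + 62\right)^{2} = -6 + \left(-366\right)^{2} = -6 + 133956 = 133950$)
$K{\left(s,F \right)} = -793 - F$
$\frac{1}{K{\left(25,-861 \right)} + D} = \frac{1}{\left(-793 - -861\right) + 133950} = \frac{1}{\left(-793 + 861\right) + 133950} = \frac{1}{68 + 133950} = \frac{1}{134018}$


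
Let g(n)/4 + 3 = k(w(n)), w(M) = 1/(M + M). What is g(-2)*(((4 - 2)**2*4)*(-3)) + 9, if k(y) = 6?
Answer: -567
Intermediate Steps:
w(M) = 1/(2*M)
g(n) = 12 (g(n) = -12 + 4*6 = -12 + 24 = 12)
g(-2)*(((4 - 2)**2*4)*(-3)) + 9 = 12*(((4 - 2)**2*4)*(-3)) + 9 = 12*((2**2*4)*(-3)) + 9 = 12*((4*4)*(-3)) + 9 = 12*(16*(-3)) + 9 = 12*(-48) + 9 = -576 + 9 = -567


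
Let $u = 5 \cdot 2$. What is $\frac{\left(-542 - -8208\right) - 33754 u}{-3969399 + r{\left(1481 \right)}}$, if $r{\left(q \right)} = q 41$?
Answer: $\frac{164937}{1954339} \approx 0.084395$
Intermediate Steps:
$u = 10$
$r{\left(q \right)} = 41 q$
$\frac{\left(-542 - -8208\right) - 33754 u}{-3969399 + r{\left(1481 \right)}} = \frac{\left(-542 - -8208\right) - 337540}{-3969399 + 41 \cdot 1481} = \frac{\left(-542 + 8208\right) - 337540}{-3969399 + 60721} = \frac{7666 - 337540}{-3908678} = \left(-329874\right) \left(- \frac{1}{3908678}\right) = \frac{164937}{1954339}$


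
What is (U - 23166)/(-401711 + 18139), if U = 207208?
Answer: -92021/191786 ≈ -0.47981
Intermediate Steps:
(U - 23166)/(-401711 + 18139) = (207208 - 23166)/(-401711 + 18139) = 184042/(-383572) = 184042*(-1/383572) = -92021/191786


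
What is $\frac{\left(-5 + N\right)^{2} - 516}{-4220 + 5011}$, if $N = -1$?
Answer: $- \frac{480}{791} \approx -0.60683$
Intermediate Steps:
$\frac{\left(-5 + N\right)^{2} - 516}{-4220 + 5011} = \frac{\left(-5 - 1\right)^{2} - 516}{-4220 + 5011} = \frac{\left(-6\right)^{2} - 516}{791} = \left(36 - 516\right) \frac{1}{791} = \left(-480\right) \frac{1}{791} = - \frac{480}{791}$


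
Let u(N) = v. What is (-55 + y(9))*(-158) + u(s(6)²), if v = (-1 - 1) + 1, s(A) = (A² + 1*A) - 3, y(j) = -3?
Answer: 9163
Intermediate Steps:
s(A) = -3 + A + A² (s(A) = (A² + A) - 3 = (A + A²) - 3 = -3 + A + A²)
v = -1 (v = -2 + 1 = -1)
u(N) = -1
(-55 + y(9))*(-158) + u(s(6)²) = (-55 - 3)*(-158) - 1 = -58*(-158) - 1 = 9164 - 1 = 9163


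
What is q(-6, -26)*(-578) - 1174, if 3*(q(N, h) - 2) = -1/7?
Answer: -48352/21 ≈ -2302.5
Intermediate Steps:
q(N, h) = 41/21 (q(N, h) = 2 + (-1/7)/3 = 2 + (-1*1/7)/3 = 2 + (1/3)*(-1/7) = 2 - 1/21 = 41/21)
q(-6, -26)*(-578) - 1174 = (41/21)*(-578) - 1174 = -23698/21 - 1174 = -48352/21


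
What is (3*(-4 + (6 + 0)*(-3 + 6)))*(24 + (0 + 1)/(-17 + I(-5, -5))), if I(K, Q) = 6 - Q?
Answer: 1001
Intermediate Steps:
(3*(-4 + (6 + 0)*(-3 + 6)))*(24 + (0 + 1)/(-17 + I(-5, -5))) = (3*(-4 + (6 + 0)*(-3 + 6)))*(24 + (0 + 1)/(-17 + (6 - 1*(-5)))) = (3*(-4 + 6*3))*(24 + 1/(-17 + (6 + 5))) = (3*(-4 + 18))*(24 + 1/(-17 + 11)) = (3*14)*(24 + 1/(-6)) = 42*(24 + 1*(-1/6)) = 42*(24 - 1/6) = 42*(143/6) = 1001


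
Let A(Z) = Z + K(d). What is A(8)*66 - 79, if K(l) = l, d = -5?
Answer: 119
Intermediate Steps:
A(Z) = -5 + Z (A(Z) = Z - 5 = -5 + Z)
A(8)*66 - 79 = (-5 + 8)*66 - 79 = 3*66 - 79 = 198 - 79 = 119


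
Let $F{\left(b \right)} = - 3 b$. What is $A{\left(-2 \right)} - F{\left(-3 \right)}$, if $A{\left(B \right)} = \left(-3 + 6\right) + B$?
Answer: $-8$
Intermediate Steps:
$A{\left(B \right)} = 3 + B$
$A{\left(-2 \right)} - F{\left(-3 \right)} = \left(3 - 2\right) - \left(-3\right) \left(-3\right) = 1 - 9 = -8$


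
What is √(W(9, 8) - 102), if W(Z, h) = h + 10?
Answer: 2*I*√21 ≈ 9.1651*I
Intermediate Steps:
W(Z, h) = 10 + h
√(W(9, 8) - 102) = √((10 + 8) - 102) = √(18 - 102) = √(-84) = 2*I*√21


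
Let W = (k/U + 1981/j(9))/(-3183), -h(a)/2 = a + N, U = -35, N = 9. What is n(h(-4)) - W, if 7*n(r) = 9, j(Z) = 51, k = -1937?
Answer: 7473107/5681655 ≈ 1.3153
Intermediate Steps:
h(a) = -18 - 2*a (h(a) = -2*(a + 9) = -2*(9 + a) = -18 - 2*a)
n(r) = 9/7 (n(r) = (1/7)*9 = 9/7)
W = -168122/5681655 (W = (-1937/(-35) + 1981/51)/(-3183) = (-1937*(-1/35) + 1981*(1/51))*(-1/3183) = (1937/35 + 1981/51)*(-1/3183) = (168122/1785)*(-1/3183) = -168122/5681655 ≈ -0.029590)
n(h(-4)) - W = 9/7 - 1*(-168122/5681655) = 9/7 + 168122/5681655 = 7473107/5681655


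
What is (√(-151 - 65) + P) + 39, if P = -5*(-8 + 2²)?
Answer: 59 + 6*I*√6 ≈ 59.0 + 14.697*I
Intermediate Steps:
P = 20 (P = -5*(-8 + 4) = -5*(-4) = 20)
(√(-151 - 65) + P) + 39 = (√(-151 - 65) + 20) + 39 = (√(-216) + 20) + 39 = (6*I*√6 + 20) + 39 = (20 + 6*I*√6) + 39 = 59 + 6*I*√6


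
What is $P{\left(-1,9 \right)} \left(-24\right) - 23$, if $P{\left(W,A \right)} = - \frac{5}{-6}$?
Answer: $-43$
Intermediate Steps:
$P{\left(W,A \right)} = \frac{5}{6}$ ($P{\left(W,A \right)} = \left(-5\right) \left(- \frac{1}{6}\right) = \frac{5}{6}$)
$P{\left(-1,9 \right)} \left(-24\right) - 23 = \frac{5}{6} \left(-24\right) - 23 = -20 - 23 = -43$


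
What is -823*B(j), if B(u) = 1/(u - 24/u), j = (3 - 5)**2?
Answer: 823/2 ≈ 411.50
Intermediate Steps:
j = 4 (j = (-2)**2 = 4)
-823*B(j) = -3292/(-24 + 4**2) = -3292/(-24 + 16) = -3292/(-8) = -3292*(-1)/8 = -823*(-1/2) = 823/2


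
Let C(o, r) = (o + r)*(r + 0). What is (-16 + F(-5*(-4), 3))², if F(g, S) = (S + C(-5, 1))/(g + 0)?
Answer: 103041/400 ≈ 257.60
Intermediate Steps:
C(o, r) = r*(o + r) (C(o, r) = (o + r)*r = r*(o + r))
F(g, S) = (-4 + S)/g (F(g, S) = (S + 1*(-5 + 1))/(g + 0) = (S + 1*(-4))/g = (S - 4)/g = (-4 + S)/g)
(-16 + F(-5*(-4), 3))² = (-16 + (-4 + 3)/((-5*(-4))))² = (-16 - 1/20)² = (-321/20)² = 103041/400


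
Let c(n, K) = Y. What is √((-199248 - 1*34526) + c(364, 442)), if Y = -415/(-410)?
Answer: I*√1571889570/82 ≈ 483.5*I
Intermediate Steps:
Y = 83/82 (Y = -415*(-1/410) = 83/82 ≈ 1.0122)
c(n, K) = 83/82
√((-199248 - 1*34526) + c(364, 442)) = √((-199248 - 1*34526) + 83/82) = √((-199248 - 34526) + 83/82) = √(-233774 + 83/82) = √(-19169385/82) = I*√1571889570/82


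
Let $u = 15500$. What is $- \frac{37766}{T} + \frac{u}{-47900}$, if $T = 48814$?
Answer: $- \frac{12828042}{11690953} \approx -1.0973$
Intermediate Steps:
$- \frac{37766}{T} + \frac{u}{-47900} = - \frac{37766}{48814} + \frac{15500}{-47900} = \left(-37766\right) \frac{1}{48814} + 15500 \left(- \frac{1}{47900}\right) = - \frac{18883}{24407} - \frac{155}{479} = - \frac{12828042}{11690953}$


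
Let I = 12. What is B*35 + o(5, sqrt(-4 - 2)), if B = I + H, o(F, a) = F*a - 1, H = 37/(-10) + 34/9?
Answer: 7591/18 + 5*I*sqrt(6) ≈ 421.72 + 12.247*I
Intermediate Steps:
H = 7/90 (H = 37*(-1/10) + 34*(1/9) = -37/10 + 34/9 = 7/90 ≈ 0.077778)
o(F, a) = -1 + F*a
B = 1087/90 (B = 12 + 7/90 = 1087/90 ≈ 12.078)
B*35 + o(5, sqrt(-4 - 2)) = (1087/90)*35 + (-1 + 5*sqrt(-4 - 2)) = 7609/18 + (-1 + 5*sqrt(-6)) = 7609/18 + (-1 + 5*(I*sqrt(6))) = 7609/18 + (-1 + 5*I*sqrt(6)) = 7591/18 + 5*I*sqrt(6)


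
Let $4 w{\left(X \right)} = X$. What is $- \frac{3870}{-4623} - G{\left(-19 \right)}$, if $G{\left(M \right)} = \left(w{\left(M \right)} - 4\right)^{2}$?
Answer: $- \frac{1867085}{24656} \approx -75.725$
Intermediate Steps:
$w{\left(X \right)} = \frac{X}{4}$
$G{\left(M \right)} = \left(-4 + \frac{M}{4}\right)^{2}$ ($G{\left(M \right)} = \left(\frac{M}{4} - 4\right)^{2} = \left(-4 + \frac{M}{4}\right)^{2}$)
$- \frac{3870}{-4623} - G{\left(-19 \right)} = - \frac{3870}{-4623} - \frac{\left(-16 - 19\right)^{2}}{16} = \left(-3870\right) \left(- \frac{1}{4623}\right) - \frac{\left(-35\right)^{2}}{16} = \frac{1290}{1541} - \frac{1}{16} \cdot 1225 = \frac{1290}{1541} - \frac{1225}{16} = - \frac{1867085}{24656}$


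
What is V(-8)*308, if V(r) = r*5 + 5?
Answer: -10780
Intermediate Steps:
V(r) = 5 + 5*r (V(r) = 5*r + 5 = 5 + 5*r)
V(-8)*308 = (5 + 5*(-8))*308 = (5 - 40)*308 = -35*308 = -10780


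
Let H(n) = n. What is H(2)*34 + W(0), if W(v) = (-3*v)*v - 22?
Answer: 46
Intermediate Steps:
W(v) = -22 - 3*v**2 (W(v) = -3*v**2 - 22 = -22 - 3*v**2)
H(2)*34 + W(0) = 2*34 + (-22 - 3*0**2) = 68 + (-22 - 3*0) = 68 + (-22 + 0) = 68 - 22 = 46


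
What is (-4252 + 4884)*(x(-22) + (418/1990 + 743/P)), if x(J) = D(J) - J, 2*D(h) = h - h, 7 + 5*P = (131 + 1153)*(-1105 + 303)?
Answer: 575203456864/40985045 ≈ 14034.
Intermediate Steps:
P = -205955 (P = -7/5 + ((131 + 1153)*(-1105 + 303))/5 = -7/5 + (1284*(-802))/5 = -7/5 + (⅕)*(-1029768) = -7/5 - 1029768/5 = -205955)
D(h) = 0 (D(h) = (h - h)/2 = (½)*0 = 0)
x(J) = -J (x(J) = 0 - J = -J)
(-4252 + 4884)*(x(-22) + (418/1990 + 743/P)) = (-4252 + 4884)*(-1*(-22) + (418/1990 + 743/(-205955))) = 632*(22 + (418*(1/1990) + 743*(-1/205955))) = 632*(22 + (209/995 - 743/205955)) = 632*(22 + 8461062/40985045) = 632*(910132052/40985045) = 575203456864/40985045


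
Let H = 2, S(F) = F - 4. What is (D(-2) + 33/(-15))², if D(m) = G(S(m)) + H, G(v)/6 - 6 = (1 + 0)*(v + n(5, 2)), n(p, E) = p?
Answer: 22201/25 ≈ 888.04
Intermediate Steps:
S(F) = -4 + F
G(v) = 66 + 6*v (G(v) = 36 + 6*((1 + 0)*(v + 5)) = 36 + 6*(1*(5 + v)) = 36 + 6*(5 + v) = 36 + (30 + 6*v) = 66 + 6*v)
D(m) = 44 + 6*m (D(m) = (66 + 6*(-4 + m)) + 2 = (66 + (-24 + 6*m)) + 2 = (42 + 6*m) + 2 = 44 + 6*m)
(D(-2) + 33/(-15))² = ((44 + 6*(-2)) + 33/(-15))² = ((44 - 12) + 33*(-1/15))² = (32 - 11/5)² = (149/5)² = 22201/25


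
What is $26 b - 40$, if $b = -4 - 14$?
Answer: $-508$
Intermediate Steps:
$b = -18$ ($b = -4 - 14 = -18$)
$26 b - 40 = 26 \left(-18\right) - 40 = -468 - 40 = -508$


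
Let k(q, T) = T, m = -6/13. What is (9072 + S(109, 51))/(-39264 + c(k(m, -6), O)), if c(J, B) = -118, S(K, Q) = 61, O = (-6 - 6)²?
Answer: -9133/39382 ≈ -0.23191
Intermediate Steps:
O = 144 (O = (-12)² = 144)
m = -6/13 (m = -6*1/13 = -6/13 ≈ -0.46154)
(9072 + S(109, 51))/(-39264 + c(k(m, -6), O)) = (9072 + 61)/(-39264 - 118) = 9133/(-39382) = 9133*(-1/39382) = -9133/39382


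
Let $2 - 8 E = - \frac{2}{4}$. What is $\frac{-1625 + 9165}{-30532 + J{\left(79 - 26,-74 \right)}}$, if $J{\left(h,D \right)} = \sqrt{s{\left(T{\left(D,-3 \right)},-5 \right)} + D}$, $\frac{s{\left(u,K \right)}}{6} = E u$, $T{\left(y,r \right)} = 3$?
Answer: $- \frac{1841690240}{7457624739} - \frac{15080 i \sqrt{1094}}{7457624739} \approx -0.24695 - 6.6882 \cdot 10^{-5} i$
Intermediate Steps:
$E = \frac{5}{16}$ ($E = \frac{1}{4} - \frac{\left(-2\right) \frac{1}{4}}{8} = \frac{1}{4} - - \frac{1}{16} = \frac{1}{4} + \frac{1}{16} = \frac{5}{16} \approx 0.3125$)
$s{\left(u,K \right)} = \frac{15 u}{8}$ ($s{\left(u,K \right)} = 6 \frac{5 u}{16} = \frac{15 u}{8}$)
$J{\left(h,D \right)} = \sqrt{\frac{45}{8} + D}$ ($J{\left(h,D \right)} = \sqrt{\frac{15}{8} \cdot 3 + D} = \sqrt{\frac{45}{8} + D}$)
$\frac{-1625 + 9165}{-30532 + J{\left(79 - 26,-74 \right)}} = \frac{-1625 + 9165}{-30532 + \frac{\sqrt{90 + 16 \left(-74\right)}}{4}} = \frac{7540}{-30532 + \frac{\sqrt{90 - 1184}}{4}} = \frac{7540}{-30532 + \frac{\sqrt{-1094}}{4}} = \frac{7540}{-30532 + \frac{i \sqrt{1094}}{4}}$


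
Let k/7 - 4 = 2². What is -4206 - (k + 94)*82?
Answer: -16506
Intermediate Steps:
k = 56 (k = 28 + 7*2² = 28 + 7*4 = 28 + 28 = 56)
-4206 - (k + 94)*82 = -4206 - (56 + 94)*82 = -4206 - 150*82 = -4206 - 1*12300 = -4206 - 12300 = -16506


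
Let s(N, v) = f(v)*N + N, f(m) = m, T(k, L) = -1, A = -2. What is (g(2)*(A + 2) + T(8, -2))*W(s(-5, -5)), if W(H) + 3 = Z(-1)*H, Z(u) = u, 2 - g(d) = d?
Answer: 23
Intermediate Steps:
g(d) = 2 - d
s(N, v) = N + N*v (s(N, v) = v*N + N = N*v + N = N + N*v)
W(H) = -3 - H
(g(2)*(A + 2) + T(8, -2))*W(s(-5, -5)) = ((2 - 1*2)*(-2 + 2) - 1)*(-3 - (-5)*(1 - 5)) = ((2 - 2)*0 - 1)*(-3 - (-5)*(-4)) = (0*0 - 1)*(-3 - 1*20) = (0 - 1)*(-3 - 20) = -1*(-23) = 23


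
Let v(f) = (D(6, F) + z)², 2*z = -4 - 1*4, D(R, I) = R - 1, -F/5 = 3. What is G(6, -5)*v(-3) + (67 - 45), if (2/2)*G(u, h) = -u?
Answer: 16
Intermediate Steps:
F = -15 (F = -5*3 = -15)
D(R, I) = -1 + R
z = -4 (z = (-4 - 1*4)/2 = (-4 - 4)/2 = (½)*(-8) = -4)
v(f) = 1 (v(f) = ((-1 + 6) - 4)² = (5 - 4)² = 1² = 1)
G(u, h) = -u
G(6, -5)*v(-3) + (67 - 45) = -1*6*1 + (67 - 45) = -6*1 + 22 = -6 + 22 = 16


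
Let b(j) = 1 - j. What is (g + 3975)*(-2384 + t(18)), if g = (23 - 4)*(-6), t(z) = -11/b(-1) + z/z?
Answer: -18443997/2 ≈ -9.2220e+6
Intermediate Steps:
t(z) = -9/2 (t(z) = -11/(1 - 1*(-1)) + z/z = -11/(1 + 1) + 1 = -11/2 + 1 = -9/2)
g = -114 (g = 19*(-6) = -114)
(g + 3975)*(-2384 + t(18)) = (-114 + 3975)*(-2384 - 9/2) = 3861*(-4777/2) = -18443997/2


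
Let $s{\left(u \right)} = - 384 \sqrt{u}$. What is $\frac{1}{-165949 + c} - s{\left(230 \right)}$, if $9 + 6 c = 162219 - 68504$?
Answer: $- \frac{3}{450994} + 384 \sqrt{230} \approx 5823.6$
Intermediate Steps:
$c = \frac{46853}{3}$ ($c = - \frac{3}{2} + \frac{162219 - 68504}{6} = - \frac{3}{2} + \frac{1}{6} \cdot 93715 = - \frac{3}{2} + \frac{93715}{6} = \frac{46853}{3} \approx 15618.0$)
$\frac{1}{-165949 + c} - s{\left(230 \right)} = \frac{1}{-165949 + \frac{46853}{3}} - - 384 \sqrt{230} = \frac{1}{- \frac{450994}{3}} + 384 \sqrt{230} = - \frac{3}{450994} + 384 \sqrt{230}$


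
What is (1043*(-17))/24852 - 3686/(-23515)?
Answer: -325339993/584394780 ≈ -0.55671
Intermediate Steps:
(1043*(-17))/24852 - 3686/(-23515) = -17731*1/24852 - 3686*(-1/23515) = -17731/24852 + 3686/23515 = -325339993/584394780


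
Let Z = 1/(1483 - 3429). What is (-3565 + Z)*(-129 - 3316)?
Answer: 23899656495/1946 ≈ 1.2281e+7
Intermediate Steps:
Z = -1/1946 (Z = 1/(-1946) = -1/1946 ≈ -0.00051387)
(-3565 + Z)*(-129 - 3316) = (-3565 - 1/1946)*(-129 - 3316) = -6937491/1946*(-3445) = 23899656495/1946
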